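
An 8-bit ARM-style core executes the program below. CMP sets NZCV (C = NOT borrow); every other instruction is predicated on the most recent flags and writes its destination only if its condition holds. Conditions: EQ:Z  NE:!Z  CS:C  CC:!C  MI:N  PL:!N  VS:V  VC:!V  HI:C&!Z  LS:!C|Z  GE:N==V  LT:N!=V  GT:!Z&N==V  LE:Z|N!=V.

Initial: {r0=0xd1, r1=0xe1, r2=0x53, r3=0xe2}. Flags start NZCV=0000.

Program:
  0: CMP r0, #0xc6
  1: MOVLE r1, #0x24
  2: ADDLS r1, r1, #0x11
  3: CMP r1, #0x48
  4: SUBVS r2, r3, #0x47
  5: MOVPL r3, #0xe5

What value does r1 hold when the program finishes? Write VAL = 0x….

[0] flags=0010 → (cmp)
[1] flags=0010 LE?F → skip
[2] flags=0010 LS?F → skip
[3] flags=1010 → (cmp)
[4] flags=1010 VS?F → skip
[5] flags=1010 PL?F → skip

VAL = 0xe1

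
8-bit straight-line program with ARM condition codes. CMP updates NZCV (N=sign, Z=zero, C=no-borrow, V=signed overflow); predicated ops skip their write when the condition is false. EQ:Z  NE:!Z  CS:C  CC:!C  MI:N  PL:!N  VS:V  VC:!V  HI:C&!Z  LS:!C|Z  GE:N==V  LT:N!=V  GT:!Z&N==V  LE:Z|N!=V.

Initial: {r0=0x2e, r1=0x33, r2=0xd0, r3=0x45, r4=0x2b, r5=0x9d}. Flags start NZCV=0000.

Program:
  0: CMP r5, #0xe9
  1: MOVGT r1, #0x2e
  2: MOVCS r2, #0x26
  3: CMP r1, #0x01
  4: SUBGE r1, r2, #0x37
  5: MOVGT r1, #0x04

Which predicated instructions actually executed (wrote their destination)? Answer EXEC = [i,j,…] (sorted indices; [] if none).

[0] flags=1000 → (cmp)
[1] flags=1000 GT?F → skip
[2] flags=1000 CS?F → skip
[3] flags=0010 → (cmp)
[4] flags=0010 GE?T → r1=0x99
[5] flags=0010 GT?T → r1=0x04

EXEC = [4,5]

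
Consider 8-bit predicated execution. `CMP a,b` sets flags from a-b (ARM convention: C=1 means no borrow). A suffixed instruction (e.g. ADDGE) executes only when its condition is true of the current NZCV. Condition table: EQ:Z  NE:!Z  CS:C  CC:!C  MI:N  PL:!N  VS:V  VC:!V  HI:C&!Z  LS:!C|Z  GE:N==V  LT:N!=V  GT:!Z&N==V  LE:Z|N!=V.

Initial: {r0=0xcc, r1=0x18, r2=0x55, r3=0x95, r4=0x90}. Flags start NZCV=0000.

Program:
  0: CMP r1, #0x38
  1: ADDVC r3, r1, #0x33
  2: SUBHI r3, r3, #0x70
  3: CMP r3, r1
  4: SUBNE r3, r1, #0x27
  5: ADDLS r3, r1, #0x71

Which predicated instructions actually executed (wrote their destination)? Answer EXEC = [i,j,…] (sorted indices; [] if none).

[0] flags=1000 → (cmp)
[1] flags=1000 VC?T → r3=0x4b
[2] flags=1000 HI?F → skip
[3] flags=0010 → (cmp)
[4] flags=0010 NE?T → r3=0xf1
[5] flags=0010 LS?F → skip

EXEC = [1,4]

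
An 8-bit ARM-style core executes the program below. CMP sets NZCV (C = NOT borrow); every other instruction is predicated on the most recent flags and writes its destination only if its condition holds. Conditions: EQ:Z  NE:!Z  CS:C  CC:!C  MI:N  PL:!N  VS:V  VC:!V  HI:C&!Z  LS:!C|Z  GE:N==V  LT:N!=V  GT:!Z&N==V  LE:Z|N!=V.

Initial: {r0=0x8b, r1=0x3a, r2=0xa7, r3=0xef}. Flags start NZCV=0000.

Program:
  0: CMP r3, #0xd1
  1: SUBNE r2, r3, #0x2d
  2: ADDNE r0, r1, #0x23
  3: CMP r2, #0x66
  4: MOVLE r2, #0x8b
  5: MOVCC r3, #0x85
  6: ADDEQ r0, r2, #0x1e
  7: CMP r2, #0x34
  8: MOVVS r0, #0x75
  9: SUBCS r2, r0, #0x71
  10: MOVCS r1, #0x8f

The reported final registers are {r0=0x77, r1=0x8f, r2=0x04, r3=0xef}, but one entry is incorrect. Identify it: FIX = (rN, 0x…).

FIX = (r0, 0x75)

[0] flags=0010 → (cmp)
[1] flags=0010 NE?T → r2=0xc2
[2] flags=0010 NE?T → r0=0x5d
[3] flags=0011 → (cmp)
[4] flags=0011 LE?T → r2=0x8b
[5] flags=0011 CC?F → skip
[6] flags=0011 EQ?F → skip
[7] flags=0011 → (cmp)
[8] flags=0011 VS?T → r0=0x75
[9] flags=0011 CS?T → r2=0x04
[10] flags=0011 CS?T → r1=0x8f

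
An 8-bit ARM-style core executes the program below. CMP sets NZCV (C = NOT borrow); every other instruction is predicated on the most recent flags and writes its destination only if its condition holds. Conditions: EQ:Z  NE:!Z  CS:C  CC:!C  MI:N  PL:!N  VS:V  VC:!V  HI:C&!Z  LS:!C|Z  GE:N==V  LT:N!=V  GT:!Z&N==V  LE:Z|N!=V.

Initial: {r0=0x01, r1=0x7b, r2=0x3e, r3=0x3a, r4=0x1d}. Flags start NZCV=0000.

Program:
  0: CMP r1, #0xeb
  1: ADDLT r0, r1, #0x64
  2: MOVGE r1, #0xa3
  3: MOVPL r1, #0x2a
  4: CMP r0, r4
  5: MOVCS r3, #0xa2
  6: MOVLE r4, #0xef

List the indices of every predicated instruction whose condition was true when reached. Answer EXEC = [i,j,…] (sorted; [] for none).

EXEC = [2,6]

0: ✓ CMP  NZCV=1001
1: · ADDLT
2: ✓ MOVGE  r1←0xa3
3: · MOVPL
4: ✓ CMP  NZCV=1000
5: · MOVCS
6: ✓ MOVLE  r4←0xef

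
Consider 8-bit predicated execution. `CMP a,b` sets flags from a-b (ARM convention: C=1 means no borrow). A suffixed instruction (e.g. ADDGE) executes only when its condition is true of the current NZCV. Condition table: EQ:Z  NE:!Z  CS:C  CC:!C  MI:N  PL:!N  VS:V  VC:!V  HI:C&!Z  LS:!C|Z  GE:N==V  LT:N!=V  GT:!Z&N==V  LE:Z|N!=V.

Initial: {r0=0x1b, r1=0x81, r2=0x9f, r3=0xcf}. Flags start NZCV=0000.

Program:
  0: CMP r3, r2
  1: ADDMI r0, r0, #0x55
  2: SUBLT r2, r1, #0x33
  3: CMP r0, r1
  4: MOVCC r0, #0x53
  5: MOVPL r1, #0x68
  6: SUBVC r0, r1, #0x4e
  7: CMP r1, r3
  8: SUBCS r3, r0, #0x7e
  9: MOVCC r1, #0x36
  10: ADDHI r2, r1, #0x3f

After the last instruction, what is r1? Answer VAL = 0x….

VAL = 0x36

[0] flags=0010 → (cmp)
[1] flags=0010 MI?F → skip
[2] flags=0010 LT?F → skip
[3] flags=1001 → (cmp)
[4] flags=1001 CC?T → r0=0x53
[5] flags=1001 PL?F → skip
[6] flags=1001 VC?F → skip
[7] flags=1000 → (cmp)
[8] flags=1000 CS?F → skip
[9] flags=1000 CC?T → r1=0x36
[10] flags=1000 HI?F → skip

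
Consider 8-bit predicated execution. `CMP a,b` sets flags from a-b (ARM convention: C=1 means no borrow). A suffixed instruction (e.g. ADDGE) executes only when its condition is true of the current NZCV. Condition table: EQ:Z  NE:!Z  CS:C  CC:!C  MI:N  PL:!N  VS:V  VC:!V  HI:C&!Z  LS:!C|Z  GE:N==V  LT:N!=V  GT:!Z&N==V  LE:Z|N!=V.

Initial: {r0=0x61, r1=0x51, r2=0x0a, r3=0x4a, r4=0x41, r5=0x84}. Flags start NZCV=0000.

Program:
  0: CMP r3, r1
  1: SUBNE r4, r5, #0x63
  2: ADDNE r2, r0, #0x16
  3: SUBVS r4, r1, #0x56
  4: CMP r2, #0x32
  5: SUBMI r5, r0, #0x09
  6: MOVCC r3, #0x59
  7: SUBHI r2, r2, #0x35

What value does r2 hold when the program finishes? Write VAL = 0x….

0: ✓ CMP  NZCV=1000
1: ✓ SUBNE  r4←0x21
2: ✓ ADDNE  r2←0x77
3: · SUBVS
4: ✓ CMP  NZCV=0010
5: · SUBMI
6: · MOVCC
7: ✓ SUBHI  r2←0x42

VAL = 0x42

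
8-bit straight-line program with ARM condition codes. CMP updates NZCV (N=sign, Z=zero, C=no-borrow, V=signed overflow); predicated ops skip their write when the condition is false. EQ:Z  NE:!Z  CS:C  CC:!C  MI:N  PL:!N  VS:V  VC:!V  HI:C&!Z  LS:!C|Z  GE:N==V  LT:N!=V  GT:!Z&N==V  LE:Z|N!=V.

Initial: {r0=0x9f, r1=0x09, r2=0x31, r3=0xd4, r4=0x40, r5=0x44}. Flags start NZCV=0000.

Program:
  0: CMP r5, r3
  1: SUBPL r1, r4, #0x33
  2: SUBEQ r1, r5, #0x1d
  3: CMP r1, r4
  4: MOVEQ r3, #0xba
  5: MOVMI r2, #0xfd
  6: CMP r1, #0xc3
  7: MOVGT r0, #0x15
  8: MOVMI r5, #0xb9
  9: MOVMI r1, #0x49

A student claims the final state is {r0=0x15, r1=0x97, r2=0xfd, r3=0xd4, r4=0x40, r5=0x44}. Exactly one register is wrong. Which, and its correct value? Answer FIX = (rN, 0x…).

FIX = (r1, 0x0d)

[0] flags=0000 → (cmp)
[1] flags=0000 PL?T → r1=0x0d
[2] flags=0000 EQ?F → skip
[3] flags=1000 → (cmp)
[4] flags=1000 EQ?F → skip
[5] flags=1000 MI?T → r2=0xfd
[6] flags=0000 → (cmp)
[7] flags=0000 GT?T → r0=0x15
[8] flags=0000 MI?F → skip
[9] flags=0000 MI?F → skip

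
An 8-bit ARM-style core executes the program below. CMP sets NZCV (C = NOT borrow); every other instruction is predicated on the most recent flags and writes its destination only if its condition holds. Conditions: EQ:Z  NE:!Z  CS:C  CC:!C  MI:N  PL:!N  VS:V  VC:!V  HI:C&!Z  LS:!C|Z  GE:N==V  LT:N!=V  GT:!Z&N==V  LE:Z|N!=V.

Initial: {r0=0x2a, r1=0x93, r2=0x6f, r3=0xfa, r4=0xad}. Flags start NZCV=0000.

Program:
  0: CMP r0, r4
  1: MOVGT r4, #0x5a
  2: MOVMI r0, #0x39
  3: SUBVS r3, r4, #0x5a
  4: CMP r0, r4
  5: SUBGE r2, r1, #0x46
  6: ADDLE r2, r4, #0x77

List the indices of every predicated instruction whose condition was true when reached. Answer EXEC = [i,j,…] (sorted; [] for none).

[0] flags=0000 → (cmp)
[1] flags=0000 GT?T → r4=0x5a
[2] flags=0000 MI?F → skip
[3] flags=0000 VS?F → skip
[4] flags=1000 → (cmp)
[5] flags=1000 GE?F → skip
[6] flags=1000 LE?T → r2=0xd1

EXEC = [1,6]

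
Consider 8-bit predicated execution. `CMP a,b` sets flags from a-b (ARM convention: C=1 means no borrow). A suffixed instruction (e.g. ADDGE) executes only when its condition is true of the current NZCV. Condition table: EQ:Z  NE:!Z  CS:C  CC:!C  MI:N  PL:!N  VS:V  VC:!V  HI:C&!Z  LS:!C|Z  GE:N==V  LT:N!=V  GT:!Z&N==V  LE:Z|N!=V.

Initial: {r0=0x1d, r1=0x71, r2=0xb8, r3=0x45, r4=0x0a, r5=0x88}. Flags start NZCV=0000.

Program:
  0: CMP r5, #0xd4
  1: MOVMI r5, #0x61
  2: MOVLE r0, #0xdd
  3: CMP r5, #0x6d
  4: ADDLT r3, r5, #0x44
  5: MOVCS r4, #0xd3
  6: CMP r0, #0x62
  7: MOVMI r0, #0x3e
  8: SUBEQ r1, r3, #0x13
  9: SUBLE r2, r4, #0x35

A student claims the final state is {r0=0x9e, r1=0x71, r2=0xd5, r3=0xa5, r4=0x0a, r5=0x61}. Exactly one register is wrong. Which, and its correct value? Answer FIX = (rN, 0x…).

FIX = (r0, 0xdd)

[0] flags=1000 → (cmp)
[1] flags=1000 MI?T → r5=0x61
[2] flags=1000 LE?T → r0=0xdd
[3] flags=1000 → (cmp)
[4] flags=1000 LT?T → r3=0xa5
[5] flags=1000 CS?F → skip
[6] flags=0011 → (cmp)
[7] flags=0011 MI?F → skip
[8] flags=0011 EQ?F → skip
[9] flags=0011 LE?T → r2=0xd5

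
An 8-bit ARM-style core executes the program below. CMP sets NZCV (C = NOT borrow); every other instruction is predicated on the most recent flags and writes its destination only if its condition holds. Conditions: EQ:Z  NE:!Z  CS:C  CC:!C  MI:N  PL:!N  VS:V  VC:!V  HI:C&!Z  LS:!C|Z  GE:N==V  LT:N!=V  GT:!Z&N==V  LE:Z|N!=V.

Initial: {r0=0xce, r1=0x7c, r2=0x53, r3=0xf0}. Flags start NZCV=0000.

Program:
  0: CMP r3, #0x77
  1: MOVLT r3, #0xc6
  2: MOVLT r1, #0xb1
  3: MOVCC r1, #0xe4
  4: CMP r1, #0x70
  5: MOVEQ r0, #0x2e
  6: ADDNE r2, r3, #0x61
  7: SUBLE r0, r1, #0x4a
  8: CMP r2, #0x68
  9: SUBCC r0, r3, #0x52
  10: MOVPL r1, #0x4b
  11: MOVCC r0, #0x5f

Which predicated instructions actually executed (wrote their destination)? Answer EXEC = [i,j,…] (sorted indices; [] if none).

EXEC = [1,2,6,7,9,11]

[0] flags=0011 → (cmp)
[1] flags=0011 LT?T → r3=0xc6
[2] flags=0011 LT?T → r1=0xb1
[3] flags=0011 CC?F → skip
[4] flags=0011 → (cmp)
[5] flags=0011 EQ?F → skip
[6] flags=0011 NE?T → r2=0x27
[7] flags=0011 LE?T → r0=0x67
[8] flags=1000 → (cmp)
[9] flags=1000 CC?T → r0=0x74
[10] flags=1000 PL?F → skip
[11] flags=1000 CC?T → r0=0x5f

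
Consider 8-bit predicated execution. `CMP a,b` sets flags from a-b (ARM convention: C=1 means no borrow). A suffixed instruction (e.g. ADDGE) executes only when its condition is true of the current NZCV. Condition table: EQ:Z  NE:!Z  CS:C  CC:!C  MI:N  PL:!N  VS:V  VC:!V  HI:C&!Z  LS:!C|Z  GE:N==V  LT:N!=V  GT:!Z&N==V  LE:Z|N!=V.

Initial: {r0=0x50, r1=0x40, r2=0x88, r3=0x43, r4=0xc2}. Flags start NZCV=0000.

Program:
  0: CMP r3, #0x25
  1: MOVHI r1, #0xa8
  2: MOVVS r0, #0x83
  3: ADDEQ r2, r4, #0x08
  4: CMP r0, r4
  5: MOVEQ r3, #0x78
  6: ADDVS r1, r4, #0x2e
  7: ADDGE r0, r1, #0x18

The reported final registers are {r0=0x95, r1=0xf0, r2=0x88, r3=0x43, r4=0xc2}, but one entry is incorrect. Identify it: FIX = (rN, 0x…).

[0] flags=0010 → (cmp)
[1] flags=0010 HI?T → r1=0xa8
[2] flags=0010 VS?F → skip
[3] flags=0010 EQ?F → skip
[4] flags=1001 → (cmp)
[5] flags=1001 EQ?F → skip
[6] flags=1001 VS?T → r1=0xf0
[7] flags=1001 GE?T → r0=0x08

FIX = (r0, 0x08)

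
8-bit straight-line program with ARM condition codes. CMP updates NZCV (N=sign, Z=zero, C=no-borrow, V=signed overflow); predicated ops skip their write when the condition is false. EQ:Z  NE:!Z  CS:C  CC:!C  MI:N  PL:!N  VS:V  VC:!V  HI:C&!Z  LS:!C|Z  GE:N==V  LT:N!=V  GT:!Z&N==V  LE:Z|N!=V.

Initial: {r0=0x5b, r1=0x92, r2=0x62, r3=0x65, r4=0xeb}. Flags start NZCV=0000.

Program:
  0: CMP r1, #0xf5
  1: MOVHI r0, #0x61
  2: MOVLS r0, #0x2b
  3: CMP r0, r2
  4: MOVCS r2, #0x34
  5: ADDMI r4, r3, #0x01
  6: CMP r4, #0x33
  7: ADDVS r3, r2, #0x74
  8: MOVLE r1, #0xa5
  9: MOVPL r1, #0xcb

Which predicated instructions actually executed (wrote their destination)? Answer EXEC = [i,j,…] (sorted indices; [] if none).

EXEC = [2,5,9]

[0] flags=1000 → (cmp)
[1] flags=1000 HI?F → skip
[2] flags=1000 LS?T → r0=0x2b
[3] flags=1000 → (cmp)
[4] flags=1000 CS?F → skip
[5] flags=1000 MI?T → r4=0x66
[6] flags=0010 → (cmp)
[7] flags=0010 VS?F → skip
[8] flags=0010 LE?F → skip
[9] flags=0010 PL?T → r1=0xcb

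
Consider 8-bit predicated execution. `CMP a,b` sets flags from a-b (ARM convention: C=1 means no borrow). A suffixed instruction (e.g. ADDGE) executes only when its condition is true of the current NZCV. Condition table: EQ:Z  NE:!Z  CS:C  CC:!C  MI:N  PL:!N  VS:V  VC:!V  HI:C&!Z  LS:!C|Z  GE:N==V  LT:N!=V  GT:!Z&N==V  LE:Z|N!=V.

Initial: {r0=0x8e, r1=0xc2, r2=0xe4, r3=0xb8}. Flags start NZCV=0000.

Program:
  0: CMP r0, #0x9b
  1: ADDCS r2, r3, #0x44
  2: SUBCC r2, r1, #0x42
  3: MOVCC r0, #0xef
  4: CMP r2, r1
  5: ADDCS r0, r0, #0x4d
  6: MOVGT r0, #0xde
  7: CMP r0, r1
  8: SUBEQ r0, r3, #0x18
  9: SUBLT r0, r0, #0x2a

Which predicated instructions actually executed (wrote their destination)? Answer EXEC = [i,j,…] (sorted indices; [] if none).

EXEC = [2,3]

[0] flags=1000 → (cmp)
[1] flags=1000 CS?F → skip
[2] flags=1000 CC?T → r2=0x80
[3] flags=1000 CC?T → r0=0xef
[4] flags=1000 → (cmp)
[5] flags=1000 CS?F → skip
[6] flags=1000 GT?F → skip
[7] flags=0010 → (cmp)
[8] flags=0010 EQ?F → skip
[9] flags=0010 LT?F → skip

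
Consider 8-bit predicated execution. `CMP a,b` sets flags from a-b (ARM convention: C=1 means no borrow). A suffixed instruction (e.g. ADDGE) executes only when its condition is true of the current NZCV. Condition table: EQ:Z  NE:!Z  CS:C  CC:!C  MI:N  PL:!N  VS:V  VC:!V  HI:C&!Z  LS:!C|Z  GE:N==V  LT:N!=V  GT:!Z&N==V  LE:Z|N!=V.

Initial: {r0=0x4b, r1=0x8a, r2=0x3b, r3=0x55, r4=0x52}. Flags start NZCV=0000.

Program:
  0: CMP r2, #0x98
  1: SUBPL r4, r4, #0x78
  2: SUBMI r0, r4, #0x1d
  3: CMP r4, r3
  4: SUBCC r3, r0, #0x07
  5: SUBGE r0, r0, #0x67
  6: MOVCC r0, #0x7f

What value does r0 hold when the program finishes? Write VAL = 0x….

VAL = 0x7f

[0] flags=1001 → (cmp)
[1] flags=1001 PL?F → skip
[2] flags=1001 MI?T → r0=0x35
[3] flags=1000 → (cmp)
[4] flags=1000 CC?T → r3=0x2e
[5] flags=1000 GE?F → skip
[6] flags=1000 CC?T → r0=0x7f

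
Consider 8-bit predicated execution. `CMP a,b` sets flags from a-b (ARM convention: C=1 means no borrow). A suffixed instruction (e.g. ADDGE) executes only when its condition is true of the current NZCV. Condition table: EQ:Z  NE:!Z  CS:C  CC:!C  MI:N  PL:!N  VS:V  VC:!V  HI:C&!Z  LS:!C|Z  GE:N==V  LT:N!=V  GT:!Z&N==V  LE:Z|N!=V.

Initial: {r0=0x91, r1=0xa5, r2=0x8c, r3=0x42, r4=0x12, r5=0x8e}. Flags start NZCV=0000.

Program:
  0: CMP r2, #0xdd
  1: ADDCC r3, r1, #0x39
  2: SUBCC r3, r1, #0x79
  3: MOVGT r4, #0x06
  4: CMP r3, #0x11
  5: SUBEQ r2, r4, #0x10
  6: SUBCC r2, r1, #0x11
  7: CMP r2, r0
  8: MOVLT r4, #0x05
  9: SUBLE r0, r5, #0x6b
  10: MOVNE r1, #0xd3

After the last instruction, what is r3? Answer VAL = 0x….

0: ✓ CMP  NZCV=1000
1: ✓ ADDCC  r3←0xde
2: ✓ SUBCC  r3←0x2c
3: · MOVGT
4: ✓ CMP  NZCV=0010
5: · SUBEQ
6: · SUBCC
7: ✓ CMP  NZCV=1000
8: ✓ MOVLT  r4←0x05
9: ✓ SUBLE  r0←0x23
10: ✓ MOVNE  r1←0xd3

VAL = 0x2c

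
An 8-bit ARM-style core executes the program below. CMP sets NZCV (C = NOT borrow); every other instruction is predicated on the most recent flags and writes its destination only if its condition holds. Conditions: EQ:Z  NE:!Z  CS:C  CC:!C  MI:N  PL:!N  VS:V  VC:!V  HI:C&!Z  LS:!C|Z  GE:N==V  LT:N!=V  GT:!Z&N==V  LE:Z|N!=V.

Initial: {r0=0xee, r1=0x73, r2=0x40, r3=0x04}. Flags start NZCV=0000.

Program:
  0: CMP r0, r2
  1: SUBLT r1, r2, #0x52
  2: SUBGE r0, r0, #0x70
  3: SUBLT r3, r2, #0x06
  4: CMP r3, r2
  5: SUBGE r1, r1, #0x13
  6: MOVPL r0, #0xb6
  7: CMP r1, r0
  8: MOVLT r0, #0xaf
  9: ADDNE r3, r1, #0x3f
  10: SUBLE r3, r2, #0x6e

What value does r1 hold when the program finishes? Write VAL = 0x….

[0] flags=1010 → (cmp)
[1] flags=1010 LT?T → r1=0xee
[2] flags=1010 GE?F → skip
[3] flags=1010 LT?T → r3=0x3a
[4] flags=1000 → (cmp)
[5] flags=1000 GE?F → skip
[6] flags=1000 PL?F → skip
[7] flags=0110 → (cmp)
[8] flags=0110 LT?F → skip
[9] flags=0110 NE?F → skip
[10] flags=0110 LE?T → r3=0xd2

VAL = 0xee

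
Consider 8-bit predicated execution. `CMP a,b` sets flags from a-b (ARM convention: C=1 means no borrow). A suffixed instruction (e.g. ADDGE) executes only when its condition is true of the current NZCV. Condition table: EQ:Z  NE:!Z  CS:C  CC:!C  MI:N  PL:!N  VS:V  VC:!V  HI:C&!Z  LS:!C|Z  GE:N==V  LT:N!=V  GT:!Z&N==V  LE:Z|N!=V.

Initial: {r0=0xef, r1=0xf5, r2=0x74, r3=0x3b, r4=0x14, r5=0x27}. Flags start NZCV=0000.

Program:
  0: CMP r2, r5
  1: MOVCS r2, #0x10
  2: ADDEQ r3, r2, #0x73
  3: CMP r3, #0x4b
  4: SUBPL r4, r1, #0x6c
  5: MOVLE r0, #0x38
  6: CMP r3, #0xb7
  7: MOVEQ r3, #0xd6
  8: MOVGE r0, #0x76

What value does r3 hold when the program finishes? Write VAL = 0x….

VAL = 0x3b

[0] flags=0010 → (cmp)
[1] flags=0010 CS?T → r2=0x10
[2] flags=0010 EQ?F → skip
[3] flags=1000 → (cmp)
[4] flags=1000 PL?F → skip
[5] flags=1000 LE?T → r0=0x38
[6] flags=1001 → (cmp)
[7] flags=1001 EQ?F → skip
[8] flags=1001 GE?T → r0=0x76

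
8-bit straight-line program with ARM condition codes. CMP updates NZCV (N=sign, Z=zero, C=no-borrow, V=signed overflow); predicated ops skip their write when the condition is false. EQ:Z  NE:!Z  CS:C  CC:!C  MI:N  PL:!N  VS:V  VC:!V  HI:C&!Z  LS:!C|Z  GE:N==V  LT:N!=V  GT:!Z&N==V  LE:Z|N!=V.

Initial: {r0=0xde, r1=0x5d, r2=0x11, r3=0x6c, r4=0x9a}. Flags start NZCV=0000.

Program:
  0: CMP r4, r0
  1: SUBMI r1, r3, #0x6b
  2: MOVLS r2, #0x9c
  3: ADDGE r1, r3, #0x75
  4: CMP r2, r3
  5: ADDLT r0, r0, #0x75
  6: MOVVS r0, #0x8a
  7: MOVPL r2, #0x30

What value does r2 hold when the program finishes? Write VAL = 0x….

[0] flags=1000 → (cmp)
[1] flags=1000 MI?T → r1=0x01
[2] flags=1000 LS?T → r2=0x9c
[3] flags=1000 GE?F → skip
[4] flags=0011 → (cmp)
[5] flags=0011 LT?T → r0=0x53
[6] flags=0011 VS?T → r0=0x8a
[7] flags=0011 PL?T → r2=0x30

VAL = 0x30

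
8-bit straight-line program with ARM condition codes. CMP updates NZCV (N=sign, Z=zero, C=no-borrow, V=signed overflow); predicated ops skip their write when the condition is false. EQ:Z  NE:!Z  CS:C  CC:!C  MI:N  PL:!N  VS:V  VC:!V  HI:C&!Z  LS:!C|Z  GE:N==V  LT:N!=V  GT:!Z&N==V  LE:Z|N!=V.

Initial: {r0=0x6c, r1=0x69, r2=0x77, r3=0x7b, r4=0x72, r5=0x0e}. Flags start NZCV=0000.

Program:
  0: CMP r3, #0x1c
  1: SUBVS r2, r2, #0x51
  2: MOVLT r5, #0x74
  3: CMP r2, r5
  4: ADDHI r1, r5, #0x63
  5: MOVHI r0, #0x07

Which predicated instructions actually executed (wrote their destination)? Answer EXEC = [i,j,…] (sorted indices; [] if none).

0: ✓ CMP  NZCV=0010
1: · SUBVS
2: · MOVLT
3: ✓ CMP  NZCV=0010
4: ✓ ADDHI  r1←0x71
5: ✓ MOVHI  r0←0x07

EXEC = [4,5]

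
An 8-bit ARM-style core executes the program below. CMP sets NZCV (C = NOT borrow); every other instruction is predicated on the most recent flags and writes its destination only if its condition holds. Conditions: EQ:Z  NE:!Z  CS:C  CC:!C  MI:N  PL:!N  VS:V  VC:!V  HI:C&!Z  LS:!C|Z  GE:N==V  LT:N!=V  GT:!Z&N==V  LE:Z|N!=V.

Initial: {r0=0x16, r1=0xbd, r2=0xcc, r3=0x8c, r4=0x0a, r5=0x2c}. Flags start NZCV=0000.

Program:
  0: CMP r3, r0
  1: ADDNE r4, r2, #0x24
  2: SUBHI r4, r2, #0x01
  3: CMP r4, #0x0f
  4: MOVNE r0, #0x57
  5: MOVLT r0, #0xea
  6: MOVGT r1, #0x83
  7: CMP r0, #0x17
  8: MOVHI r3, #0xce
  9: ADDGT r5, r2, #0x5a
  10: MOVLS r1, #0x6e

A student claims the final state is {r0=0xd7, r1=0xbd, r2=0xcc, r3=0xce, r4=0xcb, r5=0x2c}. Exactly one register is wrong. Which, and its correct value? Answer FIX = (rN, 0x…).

FIX = (r0, 0xea)

0: ✓ CMP  NZCV=0011
1: ✓ ADDNE  r4←0xf0
2: ✓ SUBHI  r4←0xcb
3: ✓ CMP  NZCV=1010
4: ✓ MOVNE  r0←0x57
5: ✓ MOVLT  r0←0xea
6: · MOVGT
7: ✓ CMP  NZCV=1010
8: ✓ MOVHI  r3←0xce
9: · ADDGT
10: · MOVLS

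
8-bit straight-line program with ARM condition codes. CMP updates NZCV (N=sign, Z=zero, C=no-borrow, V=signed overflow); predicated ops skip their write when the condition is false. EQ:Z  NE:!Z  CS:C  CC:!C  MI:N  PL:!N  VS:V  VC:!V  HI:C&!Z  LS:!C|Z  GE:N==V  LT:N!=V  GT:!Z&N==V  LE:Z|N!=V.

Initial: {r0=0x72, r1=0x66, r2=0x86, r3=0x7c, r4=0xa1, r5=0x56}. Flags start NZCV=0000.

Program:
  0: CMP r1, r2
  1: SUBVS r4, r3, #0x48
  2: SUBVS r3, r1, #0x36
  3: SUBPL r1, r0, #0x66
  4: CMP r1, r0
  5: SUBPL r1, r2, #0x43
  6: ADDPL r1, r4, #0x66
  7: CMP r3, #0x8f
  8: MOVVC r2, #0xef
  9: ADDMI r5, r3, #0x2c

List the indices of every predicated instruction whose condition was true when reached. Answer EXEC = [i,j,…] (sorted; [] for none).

EXEC = [1,2,9]

[0] flags=1001 → (cmp)
[1] flags=1001 VS?T → r4=0x34
[2] flags=1001 VS?T → r3=0x30
[3] flags=1001 PL?F → skip
[4] flags=1000 → (cmp)
[5] flags=1000 PL?F → skip
[6] flags=1000 PL?F → skip
[7] flags=1001 → (cmp)
[8] flags=1001 VC?F → skip
[9] flags=1001 MI?T → r5=0x5c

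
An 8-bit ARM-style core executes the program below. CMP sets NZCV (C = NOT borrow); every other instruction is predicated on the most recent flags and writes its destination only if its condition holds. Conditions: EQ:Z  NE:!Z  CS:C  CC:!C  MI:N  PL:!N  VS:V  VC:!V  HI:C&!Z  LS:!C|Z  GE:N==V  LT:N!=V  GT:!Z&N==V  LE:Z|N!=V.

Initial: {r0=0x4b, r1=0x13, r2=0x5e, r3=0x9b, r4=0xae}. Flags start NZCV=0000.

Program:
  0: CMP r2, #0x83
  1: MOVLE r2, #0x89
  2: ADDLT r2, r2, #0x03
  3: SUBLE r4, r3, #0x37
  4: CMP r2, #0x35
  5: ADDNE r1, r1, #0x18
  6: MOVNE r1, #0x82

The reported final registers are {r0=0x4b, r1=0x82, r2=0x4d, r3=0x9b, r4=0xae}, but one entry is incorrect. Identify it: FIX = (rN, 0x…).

0: ✓ CMP  NZCV=1001
1: · MOVLE
2: · ADDLT
3: · SUBLE
4: ✓ CMP  NZCV=0010
5: ✓ ADDNE  r1←0x2b
6: ✓ MOVNE  r1←0x82

FIX = (r2, 0x5e)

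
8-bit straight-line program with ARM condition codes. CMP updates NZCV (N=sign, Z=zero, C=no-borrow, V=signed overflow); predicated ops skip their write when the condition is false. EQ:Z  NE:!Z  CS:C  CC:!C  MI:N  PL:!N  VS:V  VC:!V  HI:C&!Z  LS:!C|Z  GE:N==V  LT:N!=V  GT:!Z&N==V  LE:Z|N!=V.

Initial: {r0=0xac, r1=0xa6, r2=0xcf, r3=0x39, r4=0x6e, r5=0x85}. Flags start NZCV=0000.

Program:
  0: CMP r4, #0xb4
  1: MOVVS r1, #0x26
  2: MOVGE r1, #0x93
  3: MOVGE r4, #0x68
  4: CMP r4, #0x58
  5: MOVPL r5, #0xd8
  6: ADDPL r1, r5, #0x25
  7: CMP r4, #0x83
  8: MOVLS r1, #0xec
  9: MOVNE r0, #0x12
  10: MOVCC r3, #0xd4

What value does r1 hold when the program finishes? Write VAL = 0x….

[0] flags=1001 → (cmp)
[1] flags=1001 VS?T → r1=0x26
[2] flags=1001 GE?T → r1=0x93
[3] flags=1001 GE?T → r4=0x68
[4] flags=0010 → (cmp)
[5] flags=0010 PL?T → r5=0xd8
[6] flags=0010 PL?T → r1=0xfd
[7] flags=1001 → (cmp)
[8] flags=1001 LS?T → r1=0xec
[9] flags=1001 NE?T → r0=0x12
[10] flags=1001 CC?T → r3=0xd4

VAL = 0xec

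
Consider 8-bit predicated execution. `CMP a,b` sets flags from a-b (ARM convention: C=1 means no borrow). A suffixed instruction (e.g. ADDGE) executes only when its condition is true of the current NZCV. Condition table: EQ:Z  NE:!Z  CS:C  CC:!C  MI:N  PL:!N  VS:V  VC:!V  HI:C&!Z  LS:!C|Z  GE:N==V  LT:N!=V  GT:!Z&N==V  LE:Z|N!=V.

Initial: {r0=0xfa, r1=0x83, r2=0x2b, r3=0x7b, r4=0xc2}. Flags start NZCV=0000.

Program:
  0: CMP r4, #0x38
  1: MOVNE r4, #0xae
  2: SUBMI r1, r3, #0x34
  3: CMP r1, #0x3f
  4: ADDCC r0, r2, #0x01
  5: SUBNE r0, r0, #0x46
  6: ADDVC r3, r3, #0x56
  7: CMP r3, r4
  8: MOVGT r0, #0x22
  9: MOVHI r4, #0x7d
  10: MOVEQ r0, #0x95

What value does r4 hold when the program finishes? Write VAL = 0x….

[0] flags=1010 → (cmp)
[1] flags=1010 NE?T → r4=0xae
[2] flags=1010 MI?T → r1=0x47
[3] flags=0010 → (cmp)
[4] flags=0010 CC?F → skip
[5] flags=0010 NE?T → r0=0xb4
[6] flags=0010 VC?T → r3=0xd1
[7] flags=0010 → (cmp)
[8] flags=0010 GT?T → r0=0x22
[9] flags=0010 HI?T → r4=0x7d
[10] flags=0010 EQ?F → skip

VAL = 0x7d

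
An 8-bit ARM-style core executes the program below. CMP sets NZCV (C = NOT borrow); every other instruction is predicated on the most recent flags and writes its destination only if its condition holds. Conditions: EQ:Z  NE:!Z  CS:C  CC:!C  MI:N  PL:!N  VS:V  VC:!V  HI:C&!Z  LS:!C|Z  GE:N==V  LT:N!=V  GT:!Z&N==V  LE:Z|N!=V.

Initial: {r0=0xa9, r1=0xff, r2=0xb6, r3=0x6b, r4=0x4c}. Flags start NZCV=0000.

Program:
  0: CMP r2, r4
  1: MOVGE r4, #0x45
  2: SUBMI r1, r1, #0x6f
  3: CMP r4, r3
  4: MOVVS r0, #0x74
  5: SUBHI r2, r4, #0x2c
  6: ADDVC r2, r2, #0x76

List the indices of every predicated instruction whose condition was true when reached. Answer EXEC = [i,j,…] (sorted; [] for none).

[0] flags=0011 → (cmp)
[1] flags=0011 GE?F → skip
[2] flags=0011 MI?F → skip
[3] flags=1000 → (cmp)
[4] flags=1000 VS?F → skip
[5] flags=1000 HI?F → skip
[6] flags=1000 VC?T → r2=0x2c

EXEC = [6]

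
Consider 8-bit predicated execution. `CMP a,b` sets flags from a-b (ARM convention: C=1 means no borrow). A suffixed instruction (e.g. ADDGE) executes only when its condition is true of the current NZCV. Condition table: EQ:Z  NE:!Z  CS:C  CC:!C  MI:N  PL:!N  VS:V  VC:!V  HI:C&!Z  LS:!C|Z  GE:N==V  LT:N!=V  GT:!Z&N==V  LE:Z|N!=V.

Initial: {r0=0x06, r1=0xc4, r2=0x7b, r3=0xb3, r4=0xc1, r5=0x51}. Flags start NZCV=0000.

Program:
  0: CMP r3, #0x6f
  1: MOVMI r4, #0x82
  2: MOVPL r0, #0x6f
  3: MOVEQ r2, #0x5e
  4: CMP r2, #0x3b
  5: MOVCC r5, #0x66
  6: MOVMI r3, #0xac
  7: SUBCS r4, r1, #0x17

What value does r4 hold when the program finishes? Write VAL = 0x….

[0] flags=0011 → (cmp)
[1] flags=0011 MI?F → skip
[2] flags=0011 PL?T → r0=0x6f
[3] flags=0011 EQ?F → skip
[4] flags=0010 → (cmp)
[5] flags=0010 CC?F → skip
[6] flags=0010 MI?F → skip
[7] flags=0010 CS?T → r4=0xad

VAL = 0xad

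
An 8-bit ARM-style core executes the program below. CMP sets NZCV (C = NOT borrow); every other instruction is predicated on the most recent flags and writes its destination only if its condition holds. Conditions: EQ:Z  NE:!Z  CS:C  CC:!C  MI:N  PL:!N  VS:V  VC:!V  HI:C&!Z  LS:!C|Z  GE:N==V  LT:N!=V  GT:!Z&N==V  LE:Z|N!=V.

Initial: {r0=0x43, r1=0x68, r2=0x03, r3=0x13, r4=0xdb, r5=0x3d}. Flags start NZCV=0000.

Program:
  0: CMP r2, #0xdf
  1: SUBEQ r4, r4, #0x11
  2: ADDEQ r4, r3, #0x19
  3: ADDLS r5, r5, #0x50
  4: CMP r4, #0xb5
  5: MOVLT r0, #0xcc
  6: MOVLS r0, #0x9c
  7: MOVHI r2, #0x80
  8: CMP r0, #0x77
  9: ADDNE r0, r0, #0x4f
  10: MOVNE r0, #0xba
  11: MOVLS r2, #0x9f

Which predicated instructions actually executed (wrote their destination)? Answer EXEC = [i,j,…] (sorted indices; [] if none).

0: ✓ CMP  NZCV=0000
1: · SUBEQ
2: · ADDEQ
3: ✓ ADDLS  r5←0x8d
4: ✓ CMP  NZCV=0010
5: · MOVLT
6: · MOVLS
7: ✓ MOVHI  r2←0x80
8: ✓ CMP  NZCV=1000
9: ✓ ADDNE  r0←0x92
10: ✓ MOVNE  r0←0xba
11: ✓ MOVLS  r2←0x9f

EXEC = [3,7,9,10,11]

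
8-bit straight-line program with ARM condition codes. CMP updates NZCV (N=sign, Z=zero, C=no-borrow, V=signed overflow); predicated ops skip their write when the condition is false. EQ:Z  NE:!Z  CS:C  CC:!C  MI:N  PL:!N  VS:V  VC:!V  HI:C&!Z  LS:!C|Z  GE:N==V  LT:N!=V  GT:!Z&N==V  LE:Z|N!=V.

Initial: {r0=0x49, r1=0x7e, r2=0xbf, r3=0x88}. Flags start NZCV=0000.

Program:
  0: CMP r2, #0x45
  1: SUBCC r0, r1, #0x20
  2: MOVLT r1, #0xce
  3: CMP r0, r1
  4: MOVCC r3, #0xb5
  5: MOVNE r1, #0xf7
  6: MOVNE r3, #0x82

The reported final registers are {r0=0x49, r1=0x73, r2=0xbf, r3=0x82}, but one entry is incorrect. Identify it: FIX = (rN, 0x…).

FIX = (r1, 0xf7)

0: ✓ CMP  NZCV=0011
1: · SUBCC
2: ✓ MOVLT  r1←0xce
3: ✓ CMP  NZCV=0000
4: ✓ MOVCC  r3←0xb5
5: ✓ MOVNE  r1←0xf7
6: ✓ MOVNE  r3←0x82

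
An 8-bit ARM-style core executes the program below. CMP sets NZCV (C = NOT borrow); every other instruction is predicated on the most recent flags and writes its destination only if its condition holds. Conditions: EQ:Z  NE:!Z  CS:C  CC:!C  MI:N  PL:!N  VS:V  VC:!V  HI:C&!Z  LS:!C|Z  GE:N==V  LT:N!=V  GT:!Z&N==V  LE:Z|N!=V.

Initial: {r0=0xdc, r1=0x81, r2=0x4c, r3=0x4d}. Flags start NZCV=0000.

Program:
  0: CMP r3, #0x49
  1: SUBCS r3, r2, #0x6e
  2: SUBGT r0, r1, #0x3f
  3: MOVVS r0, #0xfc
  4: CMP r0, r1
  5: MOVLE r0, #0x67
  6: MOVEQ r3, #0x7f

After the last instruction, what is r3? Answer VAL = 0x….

[0] flags=0010 → (cmp)
[1] flags=0010 CS?T → r3=0xde
[2] flags=0010 GT?T → r0=0x42
[3] flags=0010 VS?F → skip
[4] flags=1001 → (cmp)
[5] flags=1001 LE?F → skip
[6] flags=1001 EQ?F → skip

VAL = 0xde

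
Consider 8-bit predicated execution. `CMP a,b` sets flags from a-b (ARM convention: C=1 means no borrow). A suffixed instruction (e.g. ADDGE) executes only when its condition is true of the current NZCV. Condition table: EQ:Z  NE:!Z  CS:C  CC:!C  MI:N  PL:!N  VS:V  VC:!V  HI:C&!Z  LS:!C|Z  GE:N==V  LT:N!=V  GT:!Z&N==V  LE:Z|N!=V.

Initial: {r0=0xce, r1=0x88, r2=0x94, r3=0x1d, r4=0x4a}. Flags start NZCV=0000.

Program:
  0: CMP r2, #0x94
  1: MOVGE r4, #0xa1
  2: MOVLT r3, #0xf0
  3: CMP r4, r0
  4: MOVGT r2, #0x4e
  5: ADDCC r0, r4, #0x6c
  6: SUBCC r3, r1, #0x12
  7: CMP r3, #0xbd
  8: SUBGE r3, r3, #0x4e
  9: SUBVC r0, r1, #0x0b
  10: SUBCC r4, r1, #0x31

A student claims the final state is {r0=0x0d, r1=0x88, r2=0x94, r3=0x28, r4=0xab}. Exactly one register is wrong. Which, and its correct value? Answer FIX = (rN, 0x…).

[0] flags=0110 → (cmp)
[1] flags=0110 GE?T → r4=0xa1
[2] flags=0110 LT?F → skip
[3] flags=1000 → (cmp)
[4] flags=1000 GT?F → skip
[5] flags=1000 CC?T → r0=0x0d
[6] flags=1000 CC?T → r3=0x76
[7] flags=1001 → (cmp)
[8] flags=1001 GE?T → r3=0x28
[9] flags=1001 VC?F → skip
[10] flags=1001 CC?T → r4=0x57

FIX = (r4, 0x57)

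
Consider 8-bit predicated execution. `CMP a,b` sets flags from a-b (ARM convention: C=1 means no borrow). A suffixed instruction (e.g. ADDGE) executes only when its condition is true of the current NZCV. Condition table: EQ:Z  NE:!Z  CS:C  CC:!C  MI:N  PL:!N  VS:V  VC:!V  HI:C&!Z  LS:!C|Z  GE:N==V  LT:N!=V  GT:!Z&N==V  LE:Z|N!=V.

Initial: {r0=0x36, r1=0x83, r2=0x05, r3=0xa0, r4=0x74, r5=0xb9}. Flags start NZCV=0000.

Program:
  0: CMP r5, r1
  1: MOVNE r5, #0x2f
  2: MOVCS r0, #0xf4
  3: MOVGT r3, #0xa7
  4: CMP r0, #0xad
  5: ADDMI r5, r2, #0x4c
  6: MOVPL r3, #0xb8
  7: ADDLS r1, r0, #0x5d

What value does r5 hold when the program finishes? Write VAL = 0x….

[0] flags=0010 → (cmp)
[1] flags=0010 NE?T → r5=0x2f
[2] flags=0010 CS?T → r0=0xf4
[3] flags=0010 GT?T → r3=0xa7
[4] flags=0010 → (cmp)
[5] flags=0010 MI?F → skip
[6] flags=0010 PL?T → r3=0xb8
[7] flags=0010 LS?F → skip

VAL = 0x2f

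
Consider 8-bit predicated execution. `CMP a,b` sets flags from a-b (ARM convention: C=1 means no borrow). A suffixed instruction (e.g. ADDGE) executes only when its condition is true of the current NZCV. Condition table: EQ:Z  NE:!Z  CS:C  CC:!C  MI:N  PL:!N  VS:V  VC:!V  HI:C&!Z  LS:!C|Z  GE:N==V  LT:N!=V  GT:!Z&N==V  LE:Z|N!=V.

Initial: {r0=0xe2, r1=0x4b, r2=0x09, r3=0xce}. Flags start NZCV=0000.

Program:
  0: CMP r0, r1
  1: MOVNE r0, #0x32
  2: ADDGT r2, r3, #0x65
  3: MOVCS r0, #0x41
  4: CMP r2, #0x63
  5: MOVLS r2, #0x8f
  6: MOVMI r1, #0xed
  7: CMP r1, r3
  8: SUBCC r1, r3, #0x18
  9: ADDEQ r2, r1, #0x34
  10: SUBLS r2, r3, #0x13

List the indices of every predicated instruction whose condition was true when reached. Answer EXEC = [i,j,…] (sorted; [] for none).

EXEC = [1,3,5,6]

[0] flags=1010 → (cmp)
[1] flags=1010 NE?T → r0=0x32
[2] flags=1010 GT?F → skip
[3] flags=1010 CS?T → r0=0x41
[4] flags=1000 → (cmp)
[5] flags=1000 LS?T → r2=0x8f
[6] flags=1000 MI?T → r1=0xed
[7] flags=0010 → (cmp)
[8] flags=0010 CC?F → skip
[9] flags=0010 EQ?F → skip
[10] flags=0010 LS?F → skip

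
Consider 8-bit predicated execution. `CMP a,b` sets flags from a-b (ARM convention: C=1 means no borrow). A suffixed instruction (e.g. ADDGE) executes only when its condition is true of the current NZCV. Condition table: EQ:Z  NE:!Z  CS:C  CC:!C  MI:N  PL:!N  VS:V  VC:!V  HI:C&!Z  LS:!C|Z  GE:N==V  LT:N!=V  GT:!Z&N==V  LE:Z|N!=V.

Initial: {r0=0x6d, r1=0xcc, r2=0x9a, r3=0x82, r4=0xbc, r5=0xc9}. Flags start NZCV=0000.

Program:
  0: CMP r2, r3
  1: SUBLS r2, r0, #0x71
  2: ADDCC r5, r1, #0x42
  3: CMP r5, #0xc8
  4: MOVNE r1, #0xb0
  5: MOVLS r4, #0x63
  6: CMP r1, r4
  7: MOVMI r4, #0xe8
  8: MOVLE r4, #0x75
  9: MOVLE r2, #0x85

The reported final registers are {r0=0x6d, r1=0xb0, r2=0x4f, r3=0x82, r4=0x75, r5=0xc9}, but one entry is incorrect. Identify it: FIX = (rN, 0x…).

FIX = (r2, 0x85)

0: ✓ CMP  NZCV=0010
1: · SUBLS
2: · ADDCC
3: ✓ CMP  NZCV=0010
4: ✓ MOVNE  r1←0xb0
5: · MOVLS
6: ✓ CMP  NZCV=1000
7: ✓ MOVMI  r4←0xe8
8: ✓ MOVLE  r4←0x75
9: ✓ MOVLE  r2←0x85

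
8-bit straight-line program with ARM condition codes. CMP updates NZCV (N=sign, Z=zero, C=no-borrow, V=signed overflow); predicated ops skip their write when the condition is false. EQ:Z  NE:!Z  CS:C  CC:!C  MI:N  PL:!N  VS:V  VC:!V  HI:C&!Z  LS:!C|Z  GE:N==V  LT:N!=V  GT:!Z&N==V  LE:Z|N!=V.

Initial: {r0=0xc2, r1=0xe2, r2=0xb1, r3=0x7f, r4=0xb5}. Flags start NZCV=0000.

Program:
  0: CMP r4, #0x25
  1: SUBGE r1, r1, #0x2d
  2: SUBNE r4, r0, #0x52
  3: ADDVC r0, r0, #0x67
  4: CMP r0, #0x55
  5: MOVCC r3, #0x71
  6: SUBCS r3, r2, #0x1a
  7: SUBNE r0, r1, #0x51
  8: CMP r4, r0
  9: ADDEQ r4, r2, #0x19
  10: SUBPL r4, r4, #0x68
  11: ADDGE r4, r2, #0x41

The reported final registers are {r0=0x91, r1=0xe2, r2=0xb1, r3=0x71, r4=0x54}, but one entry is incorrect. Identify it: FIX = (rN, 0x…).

0: ✓ CMP  NZCV=1010
1: · SUBGE
2: ✓ SUBNE  r4←0x70
3: ✓ ADDVC  r0←0x29
4: ✓ CMP  NZCV=1000
5: ✓ MOVCC  r3←0x71
6: · SUBCS
7: ✓ SUBNE  r0←0x91
8: ✓ CMP  NZCV=1001
9: · ADDEQ
10: · SUBPL
11: ✓ ADDGE  r4←0xf2

FIX = (r4, 0xf2)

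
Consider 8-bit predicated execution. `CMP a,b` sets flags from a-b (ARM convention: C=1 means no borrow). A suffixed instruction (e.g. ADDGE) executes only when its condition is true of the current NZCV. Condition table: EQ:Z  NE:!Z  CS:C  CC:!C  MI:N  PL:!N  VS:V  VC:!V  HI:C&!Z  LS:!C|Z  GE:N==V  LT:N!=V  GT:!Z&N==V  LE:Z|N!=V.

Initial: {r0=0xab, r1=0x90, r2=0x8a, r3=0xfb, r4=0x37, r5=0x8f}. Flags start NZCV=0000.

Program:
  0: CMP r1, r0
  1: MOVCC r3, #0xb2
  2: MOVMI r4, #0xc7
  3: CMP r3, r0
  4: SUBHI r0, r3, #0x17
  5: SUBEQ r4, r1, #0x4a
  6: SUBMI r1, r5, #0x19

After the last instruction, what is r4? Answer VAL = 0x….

VAL = 0xc7

[0] flags=1000 → (cmp)
[1] flags=1000 CC?T → r3=0xb2
[2] flags=1000 MI?T → r4=0xc7
[3] flags=0010 → (cmp)
[4] flags=0010 HI?T → r0=0x9b
[5] flags=0010 EQ?F → skip
[6] flags=0010 MI?F → skip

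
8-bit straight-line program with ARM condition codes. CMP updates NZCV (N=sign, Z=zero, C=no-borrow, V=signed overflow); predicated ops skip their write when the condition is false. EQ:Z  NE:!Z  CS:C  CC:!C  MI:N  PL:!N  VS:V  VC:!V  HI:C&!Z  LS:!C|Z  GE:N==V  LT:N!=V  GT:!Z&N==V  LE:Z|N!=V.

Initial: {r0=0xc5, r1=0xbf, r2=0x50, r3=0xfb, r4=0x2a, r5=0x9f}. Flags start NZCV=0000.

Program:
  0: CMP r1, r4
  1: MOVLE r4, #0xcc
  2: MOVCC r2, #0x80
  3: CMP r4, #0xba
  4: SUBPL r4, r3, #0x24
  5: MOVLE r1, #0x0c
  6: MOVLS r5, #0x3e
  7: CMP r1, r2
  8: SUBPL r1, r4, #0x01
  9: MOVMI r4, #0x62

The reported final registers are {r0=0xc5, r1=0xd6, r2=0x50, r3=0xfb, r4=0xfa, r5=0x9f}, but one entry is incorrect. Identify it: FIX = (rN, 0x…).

0: ✓ CMP  NZCV=1010
1: ✓ MOVLE  r4←0xcc
2: · MOVCC
3: ✓ CMP  NZCV=0010
4: ✓ SUBPL  r4←0xd7
5: · MOVLE
6: · MOVLS
7: ✓ CMP  NZCV=0011
8: ✓ SUBPL  r1←0xd6
9: · MOVMI

FIX = (r4, 0xd7)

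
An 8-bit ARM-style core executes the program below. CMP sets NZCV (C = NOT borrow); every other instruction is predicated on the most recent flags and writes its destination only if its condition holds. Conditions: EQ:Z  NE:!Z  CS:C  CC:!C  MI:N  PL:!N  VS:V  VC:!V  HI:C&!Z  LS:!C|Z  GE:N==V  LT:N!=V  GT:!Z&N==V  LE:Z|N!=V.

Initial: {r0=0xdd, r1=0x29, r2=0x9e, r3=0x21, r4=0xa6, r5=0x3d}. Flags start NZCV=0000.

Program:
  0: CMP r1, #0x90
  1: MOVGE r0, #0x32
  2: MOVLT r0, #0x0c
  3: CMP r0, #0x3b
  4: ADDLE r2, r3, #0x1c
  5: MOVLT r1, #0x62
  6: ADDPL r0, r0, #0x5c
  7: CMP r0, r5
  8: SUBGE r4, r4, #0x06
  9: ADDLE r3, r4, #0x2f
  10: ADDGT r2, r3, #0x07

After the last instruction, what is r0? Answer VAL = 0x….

VAL = 0x32

[0] flags=1001 → (cmp)
[1] flags=1001 GE?T → r0=0x32
[2] flags=1001 LT?F → skip
[3] flags=1000 → (cmp)
[4] flags=1000 LE?T → r2=0x3d
[5] flags=1000 LT?T → r1=0x62
[6] flags=1000 PL?F → skip
[7] flags=1000 → (cmp)
[8] flags=1000 GE?F → skip
[9] flags=1000 LE?T → r3=0xd5
[10] flags=1000 GT?F → skip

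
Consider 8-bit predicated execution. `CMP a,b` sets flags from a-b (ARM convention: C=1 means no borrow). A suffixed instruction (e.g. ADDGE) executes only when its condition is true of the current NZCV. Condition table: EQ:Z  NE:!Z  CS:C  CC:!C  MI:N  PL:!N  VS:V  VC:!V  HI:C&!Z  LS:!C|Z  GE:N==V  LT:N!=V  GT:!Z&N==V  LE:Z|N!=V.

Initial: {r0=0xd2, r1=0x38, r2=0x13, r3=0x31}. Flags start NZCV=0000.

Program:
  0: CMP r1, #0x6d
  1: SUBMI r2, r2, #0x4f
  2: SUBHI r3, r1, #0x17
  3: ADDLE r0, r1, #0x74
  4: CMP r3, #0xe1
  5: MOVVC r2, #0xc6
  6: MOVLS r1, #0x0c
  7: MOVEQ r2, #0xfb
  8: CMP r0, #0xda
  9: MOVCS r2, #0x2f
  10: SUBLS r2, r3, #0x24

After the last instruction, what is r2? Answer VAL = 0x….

0: ✓ CMP  NZCV=1000
1: ✓ SUBMI  r2←0xc4
2: · SUBHI
3: ✓ ADDLE  r0←0xac
4: ✓ CMP  NZCV=0000
5: ✓ MOVVC  r2←0xc6
6: ✓ MOVLS  r1←0x0c
7: · MOVEQ
8: ✓ CMP  NZCV=1000
9: · MOVCS
10: ✓ SUBLS  r2←0x0d

VAL = 0x0d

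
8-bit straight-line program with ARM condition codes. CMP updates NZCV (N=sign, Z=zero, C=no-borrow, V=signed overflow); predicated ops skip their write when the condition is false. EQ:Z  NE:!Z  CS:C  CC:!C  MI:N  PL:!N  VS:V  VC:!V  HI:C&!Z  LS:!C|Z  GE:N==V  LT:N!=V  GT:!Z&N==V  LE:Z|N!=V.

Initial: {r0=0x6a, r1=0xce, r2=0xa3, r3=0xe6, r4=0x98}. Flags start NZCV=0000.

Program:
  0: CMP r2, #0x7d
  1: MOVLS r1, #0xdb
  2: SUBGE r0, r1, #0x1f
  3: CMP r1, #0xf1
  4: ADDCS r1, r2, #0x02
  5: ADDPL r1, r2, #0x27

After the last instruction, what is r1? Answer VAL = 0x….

VAL = 0xce

[0] flags=0011 → (cmp)
[1] flags=0011 LS?F → skip
[2] flags=0011 GE?F → skip
[3] flags=1000 → (cmp)
[4] flags=1000 CS?F → skip
[5] flags=1000 PL?F → skip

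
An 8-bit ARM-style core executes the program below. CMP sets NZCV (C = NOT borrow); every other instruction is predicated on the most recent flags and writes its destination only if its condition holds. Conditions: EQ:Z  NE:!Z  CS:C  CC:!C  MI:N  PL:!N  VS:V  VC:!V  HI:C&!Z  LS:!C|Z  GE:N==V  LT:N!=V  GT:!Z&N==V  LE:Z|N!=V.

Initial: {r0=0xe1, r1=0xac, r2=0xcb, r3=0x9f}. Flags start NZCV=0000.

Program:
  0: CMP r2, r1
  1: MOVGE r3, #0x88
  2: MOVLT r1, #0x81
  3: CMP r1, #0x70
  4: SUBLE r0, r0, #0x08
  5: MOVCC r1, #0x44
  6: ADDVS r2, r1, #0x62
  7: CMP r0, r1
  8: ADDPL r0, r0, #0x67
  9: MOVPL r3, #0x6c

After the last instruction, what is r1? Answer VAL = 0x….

VAL = 0xac

[0] flags=0010 → (cmp)
[1] flags=0010 GE?T → r3=0x88
[2] flags=0010 LT?F → skip
[3] flags=0011 → (cmp)
[4] flags=0011 LE?T → r0=0xd9
[5] flags=0011 CC?F → skip
[6] flags=0011 VS?T → r2=0x0e
[7] flags=0010 → (cmp)
[8] flags=0010 PL?T → r0=0x40
[9] flags=0010 PL?T → r3=0x6c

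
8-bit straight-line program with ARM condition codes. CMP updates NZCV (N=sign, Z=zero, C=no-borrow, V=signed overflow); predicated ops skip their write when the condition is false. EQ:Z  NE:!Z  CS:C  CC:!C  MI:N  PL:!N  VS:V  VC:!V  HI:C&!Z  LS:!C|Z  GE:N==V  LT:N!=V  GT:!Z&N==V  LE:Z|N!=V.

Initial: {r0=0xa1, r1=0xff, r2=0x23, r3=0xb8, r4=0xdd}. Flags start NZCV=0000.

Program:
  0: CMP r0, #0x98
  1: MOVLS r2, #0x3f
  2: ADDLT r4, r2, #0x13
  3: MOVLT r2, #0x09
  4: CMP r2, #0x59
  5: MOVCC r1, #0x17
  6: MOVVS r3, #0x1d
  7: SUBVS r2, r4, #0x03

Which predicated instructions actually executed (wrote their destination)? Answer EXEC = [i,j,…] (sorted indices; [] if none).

[0] flags=0010 → (cmp)
[1] flags=0010 LS?F → skip
[2] flags=0010 LT?F → skip
[3] flags=0010 LT?F → skip
[4] flags=1000 → (cmp)
[5] flags=1000 CC?T → r1=0x17
[6] flags=1000 VS?F → skip
[7] flags=1000 VS?F → skip

EXEC = [5]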